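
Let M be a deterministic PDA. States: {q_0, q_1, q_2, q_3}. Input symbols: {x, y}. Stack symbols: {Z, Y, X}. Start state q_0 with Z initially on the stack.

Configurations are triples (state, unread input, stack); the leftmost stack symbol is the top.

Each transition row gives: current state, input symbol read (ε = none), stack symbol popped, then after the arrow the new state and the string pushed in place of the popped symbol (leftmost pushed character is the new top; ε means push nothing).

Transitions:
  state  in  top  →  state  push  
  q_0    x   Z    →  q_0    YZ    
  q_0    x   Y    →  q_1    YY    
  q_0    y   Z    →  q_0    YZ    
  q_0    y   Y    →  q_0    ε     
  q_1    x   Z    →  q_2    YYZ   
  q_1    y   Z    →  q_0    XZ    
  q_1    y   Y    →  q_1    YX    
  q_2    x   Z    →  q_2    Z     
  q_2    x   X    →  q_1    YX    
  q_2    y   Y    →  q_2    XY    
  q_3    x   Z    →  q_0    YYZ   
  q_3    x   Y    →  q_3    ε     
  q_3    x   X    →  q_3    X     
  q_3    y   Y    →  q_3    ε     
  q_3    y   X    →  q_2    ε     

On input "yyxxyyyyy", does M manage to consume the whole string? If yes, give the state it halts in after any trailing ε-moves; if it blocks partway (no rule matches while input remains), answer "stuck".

q_1

(q_0, yyxxyyyyy, Z)
  read y, top Z: go to q_0, push YZ → (q_0, yxxyyyyy, YZ)
  read y, top Y: go to q_0, push ε → (q_0, xxyyyyy, Z)
  read x, top Z: go to q_0, push YZ → (q_0, xyyyyy, YZ)
  read x, top Y: go to q_1, push YY → (q_1, yyyyy, YYZ)
  read y, top Y: go to q_1, push YX → (q_1, yyyy, YXYZ)
  read y, top Y: go to q_1, push YX → (q_1, yyy, YXXYZ)
  read y, top Y: go to q_1, push YX → (q_1, yy, YXXXYZ)
  read y, top Y: go to q_1, push YX → (q_1, y, YXXXXYZ)
  read y, top Y: go to q_1, push YX → (q_1, ε, YXXXXXYZ)
All input consumed; M is in state q_1.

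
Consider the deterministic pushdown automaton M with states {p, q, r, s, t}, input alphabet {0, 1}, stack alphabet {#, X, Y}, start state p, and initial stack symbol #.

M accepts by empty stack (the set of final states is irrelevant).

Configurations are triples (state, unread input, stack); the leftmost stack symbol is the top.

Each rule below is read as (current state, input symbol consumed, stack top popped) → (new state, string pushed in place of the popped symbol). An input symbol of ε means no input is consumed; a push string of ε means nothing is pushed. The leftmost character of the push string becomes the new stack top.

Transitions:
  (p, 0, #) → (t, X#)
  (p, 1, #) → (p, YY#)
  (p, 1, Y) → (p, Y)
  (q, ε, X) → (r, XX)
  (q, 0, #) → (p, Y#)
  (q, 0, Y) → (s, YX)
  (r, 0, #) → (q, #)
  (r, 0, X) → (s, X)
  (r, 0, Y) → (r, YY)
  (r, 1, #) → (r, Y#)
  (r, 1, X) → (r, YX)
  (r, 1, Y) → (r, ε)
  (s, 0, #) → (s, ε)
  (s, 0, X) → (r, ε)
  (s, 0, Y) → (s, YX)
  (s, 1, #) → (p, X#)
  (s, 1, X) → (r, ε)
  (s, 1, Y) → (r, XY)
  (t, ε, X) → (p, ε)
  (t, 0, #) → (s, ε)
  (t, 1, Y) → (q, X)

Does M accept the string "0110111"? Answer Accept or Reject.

Reject

(p, 0110111, #)
  read 0, top #: go to t, push X# → (t, 110111, X#)
  ε-move, top X: go to p, push ε → (p, 110111, #)
  read 1, top #: go to p, push YY# → (p, 10111, YY#)
  read 1, top Y: go to p, push Y → (p, 0111, YY#)
No transition applies at (p, 0111, YY#); input not fully consumed.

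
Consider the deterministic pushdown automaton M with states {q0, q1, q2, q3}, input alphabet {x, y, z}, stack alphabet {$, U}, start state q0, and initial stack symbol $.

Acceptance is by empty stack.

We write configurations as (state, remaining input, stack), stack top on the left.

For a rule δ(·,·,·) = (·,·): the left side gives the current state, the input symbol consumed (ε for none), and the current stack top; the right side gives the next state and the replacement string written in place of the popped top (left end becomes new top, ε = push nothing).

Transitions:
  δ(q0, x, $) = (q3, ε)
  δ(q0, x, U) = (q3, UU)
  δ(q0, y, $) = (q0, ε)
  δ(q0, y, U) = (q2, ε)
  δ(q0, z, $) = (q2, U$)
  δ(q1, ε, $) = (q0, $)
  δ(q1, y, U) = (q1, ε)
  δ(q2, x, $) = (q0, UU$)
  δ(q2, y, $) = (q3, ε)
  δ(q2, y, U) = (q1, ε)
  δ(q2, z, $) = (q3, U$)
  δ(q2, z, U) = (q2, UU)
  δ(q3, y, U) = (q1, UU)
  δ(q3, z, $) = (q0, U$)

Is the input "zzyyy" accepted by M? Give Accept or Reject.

Accept

(q0, zzyyy, $)
  read z, top $: go to q2, push U$ → (q2, zyyy, U$)
  read z, top U: go to q2, push UU → (q2, yyy, UU$)
  read y, top U: go to q1, push ε → (q1, yy, U$)
  read y, top U: go to q1, push ε → (q1, y, $)
  ε-move, top $: go to q0, push $ → (q0, y, $)
  read y, top $: go to q0, push ε → (q0, ε, ε)
All input consumed and the stack is empty.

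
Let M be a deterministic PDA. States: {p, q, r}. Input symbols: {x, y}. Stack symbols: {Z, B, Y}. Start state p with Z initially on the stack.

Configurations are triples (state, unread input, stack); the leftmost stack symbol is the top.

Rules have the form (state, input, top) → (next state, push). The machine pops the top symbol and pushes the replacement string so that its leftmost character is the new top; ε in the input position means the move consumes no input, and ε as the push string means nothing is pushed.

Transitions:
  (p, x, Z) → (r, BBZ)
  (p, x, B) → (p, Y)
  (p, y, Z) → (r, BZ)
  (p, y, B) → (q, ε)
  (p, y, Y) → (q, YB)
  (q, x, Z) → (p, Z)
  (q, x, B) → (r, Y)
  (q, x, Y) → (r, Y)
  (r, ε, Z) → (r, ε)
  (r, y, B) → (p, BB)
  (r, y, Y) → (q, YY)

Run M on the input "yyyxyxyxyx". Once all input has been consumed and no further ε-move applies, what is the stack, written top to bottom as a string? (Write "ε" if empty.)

YYYYZ

(p, yyyxyxyxyx, Z)
  read y, top Z: go to r, push BZ → (r, yyxyxyxyx, BZ)
  read y, top B: go to p, push BB → (p, yxyxyxyx, BBZ)
  read y, top B: go to q, push ε → (q, xyxyxyx, BZ)
  read x, top B: go to r, push Y → (r, yxyxyx, YZ)
  read y, top Y: go to q, push YY → (q, xyxyx, YYZ)
  read x, top Y: go to r, push Y → (r, yxyx, YYZ)
  read y, top Y: go to q, push YY → (q, xyx, YYYZ)
  read x, top Y: go to r, push Y → (r, yx, YYYZ)
  read y, top Y: go to q, push YY → (q, x, YYYYZ)
  read x, top Y: go to r, push Y → (r, ε, YYYYZ)
All input consumed in state r with stack YYYYZ.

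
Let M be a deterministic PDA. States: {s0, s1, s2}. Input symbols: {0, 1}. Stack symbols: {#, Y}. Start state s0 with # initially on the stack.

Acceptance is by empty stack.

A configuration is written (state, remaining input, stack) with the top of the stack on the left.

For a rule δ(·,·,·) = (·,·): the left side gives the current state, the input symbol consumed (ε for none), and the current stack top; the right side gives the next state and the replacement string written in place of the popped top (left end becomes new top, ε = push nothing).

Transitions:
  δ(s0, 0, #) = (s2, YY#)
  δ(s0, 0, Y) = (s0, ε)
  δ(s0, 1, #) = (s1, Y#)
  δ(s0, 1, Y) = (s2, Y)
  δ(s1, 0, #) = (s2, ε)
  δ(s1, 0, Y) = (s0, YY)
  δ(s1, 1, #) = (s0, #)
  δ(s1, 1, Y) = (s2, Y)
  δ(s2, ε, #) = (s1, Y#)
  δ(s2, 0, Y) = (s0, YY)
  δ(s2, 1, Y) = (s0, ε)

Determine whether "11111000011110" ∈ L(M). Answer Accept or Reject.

Reject

(s0, 11111000011110, #)
  read 1, top #: go to s1, push Y# → (s1, 1111000011110, Y#)
  read 1, top Y: go to s2, push Y → (s2, 111000011110, Y#)
  read 1, top Y: go to s0, push ε → (s0, 11000011110, #)
  read 1, top #: go to s1, push Y# → (s1, 1000011110, Y#)
  read 1, top Y: go to s2, push Y → (s2, 000011110, Y#)
  read 0, top Y: go to s0, push YY → (s0, 00011110, YY#)
  read 0, top Y: go to s0, push ε → (s0, 0011110, Y#)
  read 0, top Y: go to s0, push ε → (s0, 011110, #)
  read 0, top #: go to s2, push YY# → (s2, 11110, YY#)
  read 1, top Y: go to s0, push ε → (s0, 1110, Y#)
  read 1, top Y: go to s2, push Y → (s2, 110, Y#)
  read 1, top Y: go to s0, push ε → (s0, 10, #)
  read 1, top #: go to s1, push Y# → (s1, 0, Y#)
  read 0, top Y: go to s0, push YY → (s0, ε, YY#)
All input consumed; stack is YY#, not empty, and no further ε-move applies.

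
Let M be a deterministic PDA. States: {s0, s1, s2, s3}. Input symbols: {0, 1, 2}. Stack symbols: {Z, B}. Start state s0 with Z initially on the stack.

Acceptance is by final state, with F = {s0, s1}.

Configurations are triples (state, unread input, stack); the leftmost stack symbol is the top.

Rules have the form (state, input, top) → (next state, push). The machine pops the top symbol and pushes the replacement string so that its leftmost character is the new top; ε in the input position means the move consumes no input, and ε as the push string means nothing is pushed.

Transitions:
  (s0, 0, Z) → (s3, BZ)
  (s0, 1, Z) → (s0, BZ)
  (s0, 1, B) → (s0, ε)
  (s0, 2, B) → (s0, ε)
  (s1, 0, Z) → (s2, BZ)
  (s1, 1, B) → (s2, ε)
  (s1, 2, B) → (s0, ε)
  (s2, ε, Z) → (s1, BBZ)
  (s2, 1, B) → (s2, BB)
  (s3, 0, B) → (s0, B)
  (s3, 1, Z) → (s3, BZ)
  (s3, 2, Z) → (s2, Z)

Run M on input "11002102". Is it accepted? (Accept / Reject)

(s0, 11002102, Z)
  read 1, top Z: go to s0, push BZ → (s0, 1002102, BZ)
  read 1, top B: go to s0, push ε → (s0, 002102, Z)
  read 0, top Z: go to s3, push BZ → (s3, 02102, BZ)
  read 0, top B: go to s0, push B → (s0, 2102, BZ)
  read 2, top B: go to s0, push ε → (s0, 102, Z)
  read 1, top Z: go to s0, push BZ → (s0, 02, BZ)
No transition applies at (s0, 02, BZ); input not fully consumed.

Reject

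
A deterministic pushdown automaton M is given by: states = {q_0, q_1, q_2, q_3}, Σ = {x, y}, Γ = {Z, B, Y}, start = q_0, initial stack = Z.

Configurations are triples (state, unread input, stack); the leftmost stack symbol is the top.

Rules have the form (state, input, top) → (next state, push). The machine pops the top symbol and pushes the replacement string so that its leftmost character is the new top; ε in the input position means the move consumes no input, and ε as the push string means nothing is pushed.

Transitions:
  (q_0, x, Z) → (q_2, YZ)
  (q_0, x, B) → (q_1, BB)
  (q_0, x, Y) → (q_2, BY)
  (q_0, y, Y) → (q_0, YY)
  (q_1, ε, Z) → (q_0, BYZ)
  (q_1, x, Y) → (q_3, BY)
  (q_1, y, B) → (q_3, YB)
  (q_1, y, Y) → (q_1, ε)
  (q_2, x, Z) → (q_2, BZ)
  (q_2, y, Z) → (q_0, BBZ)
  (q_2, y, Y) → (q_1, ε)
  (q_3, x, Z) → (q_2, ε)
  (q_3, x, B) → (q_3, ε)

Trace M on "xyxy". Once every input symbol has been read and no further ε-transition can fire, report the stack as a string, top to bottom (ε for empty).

(q_0, xyxy, Z) ⊢ (q_2, yxy, YZ) ⊢ (q_1, xy, Z) ⊢ (q_0, xy, BYZ) ⊢ (q_1, y, BBYZ) ⊢ (q_3, ε, YBBYZ)
All input consumed in state q_3 with stack YBBYZ.

YBBYZ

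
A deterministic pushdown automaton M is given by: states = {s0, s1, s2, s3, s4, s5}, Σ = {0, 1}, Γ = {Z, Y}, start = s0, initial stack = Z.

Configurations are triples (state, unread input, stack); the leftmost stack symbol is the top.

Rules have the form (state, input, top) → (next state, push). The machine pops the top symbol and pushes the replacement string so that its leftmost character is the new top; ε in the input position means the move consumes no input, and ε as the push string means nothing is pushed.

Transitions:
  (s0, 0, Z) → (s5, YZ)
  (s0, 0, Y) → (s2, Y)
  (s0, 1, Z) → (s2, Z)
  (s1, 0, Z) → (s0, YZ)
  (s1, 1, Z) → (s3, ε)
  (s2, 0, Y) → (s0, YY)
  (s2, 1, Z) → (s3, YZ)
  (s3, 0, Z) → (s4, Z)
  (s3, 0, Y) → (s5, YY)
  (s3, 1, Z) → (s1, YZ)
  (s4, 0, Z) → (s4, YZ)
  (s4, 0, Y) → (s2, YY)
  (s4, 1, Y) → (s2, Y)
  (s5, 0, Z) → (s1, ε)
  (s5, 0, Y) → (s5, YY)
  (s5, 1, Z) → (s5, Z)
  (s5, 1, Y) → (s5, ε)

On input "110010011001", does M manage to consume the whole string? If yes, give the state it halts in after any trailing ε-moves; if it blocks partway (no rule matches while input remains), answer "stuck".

s5

(s0, 110010011001, Z)
  read 1, top Z: go to s2, push Z → (s2, 10010011001, Z)
  read 1, top Z: go to s3, push YZ → (s3, 0010011001, YZ)
  read 0, top Y: go to s5, push YY → (s5, 010011001, YYZ)
  read 0, top Y: go to s5, push YY → (s5, 10011001, YYYZ)
  read 1, top Y: go to s5, push ε → (s5, 0011001, YYZ)
  read 0, top Y: go to s5, push YY → (s5, 011001, YYYZ)
  read 0, top Y: go to s5, push YY → (s5, 11001, YYYYZ)
  read 1, top Y: go to s5, push ε → (s5, 1001, YYYZ)
  read 1, top Y: go to s5, push ε → (s5, 001, YYZ)
  read 0, top Y: go to s5, push YY → (s5, 01, YYYZ)
  read 0, top Y: go to s5, push YY → (s5, 1, YYYYZ)
  read 1, top Y: go to s5, push ε → (s5, ε, YYYZ)
All input consumed; M is in state s5.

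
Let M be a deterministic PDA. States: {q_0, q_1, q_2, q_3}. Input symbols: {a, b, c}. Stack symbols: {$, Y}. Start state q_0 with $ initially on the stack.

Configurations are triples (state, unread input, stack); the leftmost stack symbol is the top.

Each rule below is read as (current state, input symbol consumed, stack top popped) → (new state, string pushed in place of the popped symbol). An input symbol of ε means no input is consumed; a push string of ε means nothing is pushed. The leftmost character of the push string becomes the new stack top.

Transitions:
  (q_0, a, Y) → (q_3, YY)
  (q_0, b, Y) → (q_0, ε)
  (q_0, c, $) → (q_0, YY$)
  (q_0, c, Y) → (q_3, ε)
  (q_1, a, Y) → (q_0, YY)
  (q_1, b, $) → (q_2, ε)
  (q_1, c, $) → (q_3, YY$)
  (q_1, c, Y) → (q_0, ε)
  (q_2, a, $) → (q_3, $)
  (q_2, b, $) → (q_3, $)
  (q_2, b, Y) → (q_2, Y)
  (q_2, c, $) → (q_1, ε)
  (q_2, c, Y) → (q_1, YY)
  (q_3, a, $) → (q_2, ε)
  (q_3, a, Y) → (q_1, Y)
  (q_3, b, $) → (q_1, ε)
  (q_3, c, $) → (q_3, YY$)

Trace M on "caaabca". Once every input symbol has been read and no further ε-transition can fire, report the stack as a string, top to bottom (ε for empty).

(q_0, caaabca, $)
  read c, top $: go to q_0, push YY$ → (q_0, aaabca, YY$)
  read a, top Y: go to q_3, push YY → (q_3, aabca, YYY$)
  read a, top Y: go to q_1, push Y → (q_1, abca, YYY$)
  read a, top Y: go to q_0, push YY → (q_0, bca, YYYY$)
  read b, top Y: go to q_0, push ε → (q_0, ca, YYY$)
  read c, top Y: go to q_3, push ε → (q_3, a, YY$)
  read a, top Y: go to q_1, push Y → (q_1, ε, YY$)
All input consumed in state q_1 with stack YY$.

YY$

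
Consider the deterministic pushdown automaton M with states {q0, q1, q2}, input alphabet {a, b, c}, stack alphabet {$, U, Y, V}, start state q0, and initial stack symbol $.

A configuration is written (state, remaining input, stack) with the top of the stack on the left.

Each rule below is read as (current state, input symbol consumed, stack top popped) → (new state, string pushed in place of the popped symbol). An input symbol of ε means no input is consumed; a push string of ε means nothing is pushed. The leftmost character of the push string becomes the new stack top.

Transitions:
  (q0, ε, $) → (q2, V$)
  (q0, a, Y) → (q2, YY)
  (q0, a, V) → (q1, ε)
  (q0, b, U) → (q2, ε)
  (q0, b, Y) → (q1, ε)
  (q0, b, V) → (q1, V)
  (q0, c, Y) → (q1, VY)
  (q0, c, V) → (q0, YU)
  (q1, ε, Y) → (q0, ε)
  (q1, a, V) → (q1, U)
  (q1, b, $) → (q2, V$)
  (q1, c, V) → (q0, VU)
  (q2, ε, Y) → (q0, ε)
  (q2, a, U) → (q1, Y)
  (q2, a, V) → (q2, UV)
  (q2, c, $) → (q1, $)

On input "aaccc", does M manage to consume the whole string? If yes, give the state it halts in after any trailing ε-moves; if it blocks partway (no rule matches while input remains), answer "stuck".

q0

(q0, aaccc, $)
  ε-move, top $: go to q2, push V$ → (q2, aaccc, V$)
  read a, top V: go to q2, push UV → (q2, accc, UV$)
  read a, top U: go to q1, push Y → (q1, ccc, YV$)
  ε-move, top Y: go to q0, push ε → (q0, ccc, V$)
  read c, top V: go to q0, push YU → (q0, cc, YU$)
  read c, top Y: go to q1, push VY → (q1, c, VYU$)
  read c, top V: go to q0, push VU → (q0, ε, VUYU$)
All input consumed; M is in state q0.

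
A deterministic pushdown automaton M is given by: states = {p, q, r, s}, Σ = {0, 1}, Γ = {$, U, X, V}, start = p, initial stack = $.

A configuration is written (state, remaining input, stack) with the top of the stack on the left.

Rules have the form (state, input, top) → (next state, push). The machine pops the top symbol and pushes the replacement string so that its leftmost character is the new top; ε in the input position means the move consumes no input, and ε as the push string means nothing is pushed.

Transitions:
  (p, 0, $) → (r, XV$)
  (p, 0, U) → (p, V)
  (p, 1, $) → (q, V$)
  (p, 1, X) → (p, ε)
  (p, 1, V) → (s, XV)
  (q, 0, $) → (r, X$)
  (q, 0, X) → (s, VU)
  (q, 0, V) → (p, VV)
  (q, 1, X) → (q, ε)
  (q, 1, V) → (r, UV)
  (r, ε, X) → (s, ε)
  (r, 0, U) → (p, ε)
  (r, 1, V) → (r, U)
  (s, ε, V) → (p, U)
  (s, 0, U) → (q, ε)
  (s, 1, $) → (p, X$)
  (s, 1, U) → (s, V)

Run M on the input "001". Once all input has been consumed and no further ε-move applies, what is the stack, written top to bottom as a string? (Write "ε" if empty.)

XV$

(p, 001, $)
  read 0, top $: go to r, push XV$ → (r, 01, XV$)
  ε-move, top X: go to s, push ε → (s, 01, V$)
  ε-move, top V: go to p, push U → (p, 01, U$)
  read 0, top U: go to p, push V → (p, 1, V$)
  read 1, top V: go to s, push XV → (s, ε, XV$)
All input consumed in state s with stack XV$.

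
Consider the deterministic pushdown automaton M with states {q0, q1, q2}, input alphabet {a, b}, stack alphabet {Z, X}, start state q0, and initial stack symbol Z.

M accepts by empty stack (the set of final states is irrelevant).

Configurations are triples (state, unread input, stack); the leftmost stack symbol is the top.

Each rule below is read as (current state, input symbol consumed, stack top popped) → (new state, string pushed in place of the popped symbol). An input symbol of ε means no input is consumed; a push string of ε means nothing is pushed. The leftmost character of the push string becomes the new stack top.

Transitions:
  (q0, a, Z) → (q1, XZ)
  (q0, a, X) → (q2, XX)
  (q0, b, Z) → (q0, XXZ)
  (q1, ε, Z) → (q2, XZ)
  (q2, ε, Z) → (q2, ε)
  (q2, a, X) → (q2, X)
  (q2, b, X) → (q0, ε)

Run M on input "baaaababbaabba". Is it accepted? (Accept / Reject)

(q0, baaaababbaabba, Z)
  read b, top Z: go to q0, push XXZ → (q0, aaaababbaabba, XXZ)
  read a, top X: go to q2, push XX → (q2, aaababbaabba, XXXZ)
  read a, top X: go to q2, push X → (q2, aababbaabba, XXXZ)
  read a, top X: go to q2, push X → (q2, ababbaabba, XXXZ)
  read a, top X: go to q2, push X → (q2, babbaabba, XXXZ)
  read b, top X: go to q0, push ε → (q0, abbaabba, XXZ)
  read a, top X: go to q2, push XX → (q2, bbaabba, XXXZ)
  read b, top X: go to q0, push ε → (q0, baabba, XXZ)
No transition applies at (q0, baabba, XXZ); input not fully consumed.

Reject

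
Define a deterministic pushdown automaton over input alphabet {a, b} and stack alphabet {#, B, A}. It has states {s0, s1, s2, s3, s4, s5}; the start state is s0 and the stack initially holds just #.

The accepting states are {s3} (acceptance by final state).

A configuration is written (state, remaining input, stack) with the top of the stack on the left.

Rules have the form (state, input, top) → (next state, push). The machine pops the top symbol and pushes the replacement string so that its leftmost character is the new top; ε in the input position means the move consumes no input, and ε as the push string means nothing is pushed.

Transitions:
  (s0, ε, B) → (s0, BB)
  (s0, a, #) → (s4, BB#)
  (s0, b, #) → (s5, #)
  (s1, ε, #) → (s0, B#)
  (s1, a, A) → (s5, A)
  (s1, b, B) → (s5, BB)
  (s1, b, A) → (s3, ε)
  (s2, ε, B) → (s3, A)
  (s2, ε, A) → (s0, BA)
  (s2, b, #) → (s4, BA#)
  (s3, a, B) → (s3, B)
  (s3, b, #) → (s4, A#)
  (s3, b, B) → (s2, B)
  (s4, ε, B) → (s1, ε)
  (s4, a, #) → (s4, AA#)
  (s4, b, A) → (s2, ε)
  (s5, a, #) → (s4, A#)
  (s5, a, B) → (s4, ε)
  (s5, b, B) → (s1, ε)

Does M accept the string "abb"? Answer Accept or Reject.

(s0, abb, #) ⊢ (s4, bb, BB#) ⊢ (s1, bb, B#) ⊢ (s5, b, BB#) ⊢ (s1, ε, B#)
All input consumed; state s1 ∉ F and no further ε-move applies.

Reject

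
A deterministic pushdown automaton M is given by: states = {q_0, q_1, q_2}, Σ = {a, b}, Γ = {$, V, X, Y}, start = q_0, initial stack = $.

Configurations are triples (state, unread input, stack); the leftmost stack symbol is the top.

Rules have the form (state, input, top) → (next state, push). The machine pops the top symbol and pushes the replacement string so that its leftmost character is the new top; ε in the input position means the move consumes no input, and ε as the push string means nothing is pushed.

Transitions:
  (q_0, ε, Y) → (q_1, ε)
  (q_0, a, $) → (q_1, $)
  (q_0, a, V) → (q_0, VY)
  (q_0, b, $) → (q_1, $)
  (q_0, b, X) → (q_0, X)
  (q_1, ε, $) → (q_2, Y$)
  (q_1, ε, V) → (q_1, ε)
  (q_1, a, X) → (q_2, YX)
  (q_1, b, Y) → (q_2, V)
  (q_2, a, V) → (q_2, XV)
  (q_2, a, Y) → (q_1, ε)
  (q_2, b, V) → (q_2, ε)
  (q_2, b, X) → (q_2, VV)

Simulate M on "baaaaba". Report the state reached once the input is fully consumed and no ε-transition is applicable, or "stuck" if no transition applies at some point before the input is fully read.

(q_0, baaaaba, $)
  read b, top $: go to q_1, push $ → (q_1, aaaaba, $)
  ε-move, top $: go to q_2, push Y$ → (q_2, aaaaba, Y$)
  read a, top Y: go to q_1, push ε → (q_1, aaaba, $)
  ε-move, top $: go to q_2, push Y$ → (q_2, aaaba, Y$)
  read a, top Y: go to q_1, push ε → (q_1, aaba, $)
  ε-move, top $: go to q_2, push Y$ → (q_2, aaba, Y$)
  read a, top Y: go to q_1, push ε → (q_1, aba, $)
  ε-move, top $: go to q_2, push Y$ → (q_2, aba, Y$)
  read a, top Y: go to q_1, push ε → (q_1, ba, $)
  ε-move, top $: go to q_2, push Y$ → (q_2, ba, Y$)
No transition for (q_2, b, top Y); M blocks with input ba remaining.

stuck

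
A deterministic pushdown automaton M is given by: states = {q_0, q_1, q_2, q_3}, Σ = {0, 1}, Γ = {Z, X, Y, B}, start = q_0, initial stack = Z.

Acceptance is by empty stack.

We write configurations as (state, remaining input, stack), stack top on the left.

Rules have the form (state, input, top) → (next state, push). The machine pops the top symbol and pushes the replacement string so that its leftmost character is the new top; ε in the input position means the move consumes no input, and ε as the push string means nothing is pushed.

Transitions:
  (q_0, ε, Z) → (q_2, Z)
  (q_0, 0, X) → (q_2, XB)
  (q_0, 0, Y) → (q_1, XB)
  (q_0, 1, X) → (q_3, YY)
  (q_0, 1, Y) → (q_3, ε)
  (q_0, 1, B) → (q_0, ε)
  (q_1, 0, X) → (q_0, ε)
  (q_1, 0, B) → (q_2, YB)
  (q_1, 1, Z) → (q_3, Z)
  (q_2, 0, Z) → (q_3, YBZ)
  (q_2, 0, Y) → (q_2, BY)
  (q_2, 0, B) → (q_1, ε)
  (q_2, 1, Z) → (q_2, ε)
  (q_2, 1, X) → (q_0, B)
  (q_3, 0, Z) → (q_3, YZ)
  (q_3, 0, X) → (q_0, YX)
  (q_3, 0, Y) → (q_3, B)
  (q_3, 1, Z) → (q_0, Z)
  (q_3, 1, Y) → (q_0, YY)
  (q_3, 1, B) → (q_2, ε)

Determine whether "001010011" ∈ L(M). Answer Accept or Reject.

(q_0, 001010011, Z)
  ε-move, top Z: go to q_2, push Z → (q_2, 001010011, Z)
  read 0, top Z: go to q_3, push YBZ → (q_3, 01010011, YBZ)
  read 0, top Y: go to q_3, push B → (q_3, 1010011, BBZ)
  read 1, top B: go to q_2, push ε → (q_2, 010011, BZ)
  read 0, top B: go to q_1, push ε → (q_1, 10011, Z)
  read 1, top Z: go to q_3, push Z → (q_3, 0011, Z)
  read 0, top Z: go to q_3, push YZ → (q_3, 011, YZ)
  read 0, top Y: go to q_3, push B → (q_3, 11, BZ)
  read 1, top B: go to q_2, push ε → (q_2, 1, Z)
  read 1, top Z: go to q_2, push ε → (q_2, ε, ε)
All input consumed and the stack is empty.

Accept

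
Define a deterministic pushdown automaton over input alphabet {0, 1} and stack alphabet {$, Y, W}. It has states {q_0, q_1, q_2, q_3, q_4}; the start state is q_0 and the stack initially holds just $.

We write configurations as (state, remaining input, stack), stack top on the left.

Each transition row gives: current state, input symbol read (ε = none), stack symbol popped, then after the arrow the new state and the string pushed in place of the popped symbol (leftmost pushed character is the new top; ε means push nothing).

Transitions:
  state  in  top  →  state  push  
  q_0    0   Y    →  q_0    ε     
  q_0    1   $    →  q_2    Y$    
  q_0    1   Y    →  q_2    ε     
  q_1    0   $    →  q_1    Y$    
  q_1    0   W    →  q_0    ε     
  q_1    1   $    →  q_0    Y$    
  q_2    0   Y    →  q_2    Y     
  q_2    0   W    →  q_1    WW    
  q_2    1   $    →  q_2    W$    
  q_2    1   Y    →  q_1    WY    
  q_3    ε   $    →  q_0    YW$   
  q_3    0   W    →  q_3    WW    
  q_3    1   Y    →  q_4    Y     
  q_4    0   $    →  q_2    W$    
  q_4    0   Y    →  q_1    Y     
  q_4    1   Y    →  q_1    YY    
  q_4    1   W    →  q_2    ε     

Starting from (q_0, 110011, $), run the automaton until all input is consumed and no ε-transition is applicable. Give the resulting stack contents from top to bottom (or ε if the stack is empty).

WY$

(q_0, 110011, $)
  read 1, top $: go to q_2, push Y$ → (q_2, 10011, Y$)
  read 1, top Y: go to q_1, push WY → (q_1, 0011, WY$)
  read 0, top W: go to q_0, push ε → (q_0, 011, Y$)
  read 0, top Y: go to q_0, push ε → (q_0, 11, $)
  read 1, top $: go to q_2, push Y$ → (q_2, 1, Y$)
  read 1, top Y: go to q_1, push WY → (q_1, ε, WY$)
All input consumed in state q_1 with stack WY$.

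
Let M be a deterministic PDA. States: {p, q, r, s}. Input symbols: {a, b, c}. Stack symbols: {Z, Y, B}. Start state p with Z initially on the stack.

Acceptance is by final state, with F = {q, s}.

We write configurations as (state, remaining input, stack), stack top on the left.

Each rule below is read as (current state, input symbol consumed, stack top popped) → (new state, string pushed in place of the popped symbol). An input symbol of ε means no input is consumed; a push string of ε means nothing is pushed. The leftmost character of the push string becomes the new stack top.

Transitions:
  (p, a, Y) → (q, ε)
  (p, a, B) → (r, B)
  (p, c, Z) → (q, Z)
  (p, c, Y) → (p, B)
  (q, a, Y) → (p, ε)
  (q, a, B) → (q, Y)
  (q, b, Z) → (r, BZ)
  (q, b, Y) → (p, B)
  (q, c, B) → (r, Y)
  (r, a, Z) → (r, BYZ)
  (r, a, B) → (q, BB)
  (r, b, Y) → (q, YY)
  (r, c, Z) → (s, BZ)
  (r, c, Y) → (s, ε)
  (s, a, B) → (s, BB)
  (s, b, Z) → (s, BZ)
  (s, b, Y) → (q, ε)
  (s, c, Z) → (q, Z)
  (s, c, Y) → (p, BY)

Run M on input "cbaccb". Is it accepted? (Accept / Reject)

Reject

(p, cbaccb, Z)
  read c, top Z: go to q, push Z → (q, baccb, Z)
  read b, top Z: go to r, push BZ → (r, accb, BZ)
  read a, top B: go to q, push BB → (q, ccb, BBZ)
  read c, top B: go to r, push Y → (r, cb, YBZ)
  read c, top Y: go to s, push ε → (s, b, BZ)
No transition applies at (s, b, BZ); input not fully consumed.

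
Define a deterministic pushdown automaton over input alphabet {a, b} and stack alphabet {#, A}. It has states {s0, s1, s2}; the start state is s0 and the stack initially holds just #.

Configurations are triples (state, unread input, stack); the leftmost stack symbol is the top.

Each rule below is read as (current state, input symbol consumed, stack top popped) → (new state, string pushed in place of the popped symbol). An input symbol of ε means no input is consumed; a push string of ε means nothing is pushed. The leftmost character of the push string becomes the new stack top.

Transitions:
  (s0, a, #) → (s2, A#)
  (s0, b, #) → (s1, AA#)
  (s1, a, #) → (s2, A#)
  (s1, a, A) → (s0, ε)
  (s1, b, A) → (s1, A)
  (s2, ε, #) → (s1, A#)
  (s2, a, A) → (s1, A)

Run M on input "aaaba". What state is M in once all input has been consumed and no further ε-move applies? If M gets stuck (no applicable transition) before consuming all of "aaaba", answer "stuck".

(s0, aaaba, #)
  read a, top #: go to s2, push A# → (s2, aaba, A#)
  read a, top A: go to s1, push A → (s1, aba, A#)
  read a, top A: go to s0, push ε → (s0, ba, #)
  read b, top #: go to s1, push AA# → (s1, a, AA#)
  read a, top A: go to s0, push ε → (s0, ε, A#)
All input consumed; M is in state s0.

s0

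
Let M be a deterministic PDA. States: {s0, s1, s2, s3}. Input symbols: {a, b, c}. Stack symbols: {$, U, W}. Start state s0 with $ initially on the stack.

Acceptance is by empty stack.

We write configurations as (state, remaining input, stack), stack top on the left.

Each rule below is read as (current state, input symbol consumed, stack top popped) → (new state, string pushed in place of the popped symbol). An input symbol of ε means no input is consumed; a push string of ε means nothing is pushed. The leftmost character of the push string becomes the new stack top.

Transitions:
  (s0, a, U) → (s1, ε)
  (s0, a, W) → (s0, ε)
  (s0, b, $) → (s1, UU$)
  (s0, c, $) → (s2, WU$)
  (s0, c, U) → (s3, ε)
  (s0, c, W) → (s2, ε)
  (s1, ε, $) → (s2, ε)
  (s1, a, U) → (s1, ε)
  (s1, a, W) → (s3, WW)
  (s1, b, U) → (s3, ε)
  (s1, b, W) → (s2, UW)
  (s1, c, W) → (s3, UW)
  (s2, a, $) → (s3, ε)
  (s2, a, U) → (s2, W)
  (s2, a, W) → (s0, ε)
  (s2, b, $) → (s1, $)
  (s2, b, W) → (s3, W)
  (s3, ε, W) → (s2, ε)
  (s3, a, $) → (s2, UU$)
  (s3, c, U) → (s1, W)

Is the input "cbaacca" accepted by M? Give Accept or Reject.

Reject

(s0, cbaacca, $)
  read c, top $: go to s2, push WU$ → (s2, baacca, WU$)
  read b, top W: go to s3, push W → (s3, aacca, WU$)
  ε-move, top W: go to s2, push ε → (s2, aacca, U$)
  read a, top U: go to s2, push W → (s2, acca, W$)
  read a, top W: go to s0, push ε → (s0, cca, $)
  read c, top $: go to s2, push WU$ → (s2, ca, WU$)
No transition applies at (s2, ca, WU$); input not fully consumed.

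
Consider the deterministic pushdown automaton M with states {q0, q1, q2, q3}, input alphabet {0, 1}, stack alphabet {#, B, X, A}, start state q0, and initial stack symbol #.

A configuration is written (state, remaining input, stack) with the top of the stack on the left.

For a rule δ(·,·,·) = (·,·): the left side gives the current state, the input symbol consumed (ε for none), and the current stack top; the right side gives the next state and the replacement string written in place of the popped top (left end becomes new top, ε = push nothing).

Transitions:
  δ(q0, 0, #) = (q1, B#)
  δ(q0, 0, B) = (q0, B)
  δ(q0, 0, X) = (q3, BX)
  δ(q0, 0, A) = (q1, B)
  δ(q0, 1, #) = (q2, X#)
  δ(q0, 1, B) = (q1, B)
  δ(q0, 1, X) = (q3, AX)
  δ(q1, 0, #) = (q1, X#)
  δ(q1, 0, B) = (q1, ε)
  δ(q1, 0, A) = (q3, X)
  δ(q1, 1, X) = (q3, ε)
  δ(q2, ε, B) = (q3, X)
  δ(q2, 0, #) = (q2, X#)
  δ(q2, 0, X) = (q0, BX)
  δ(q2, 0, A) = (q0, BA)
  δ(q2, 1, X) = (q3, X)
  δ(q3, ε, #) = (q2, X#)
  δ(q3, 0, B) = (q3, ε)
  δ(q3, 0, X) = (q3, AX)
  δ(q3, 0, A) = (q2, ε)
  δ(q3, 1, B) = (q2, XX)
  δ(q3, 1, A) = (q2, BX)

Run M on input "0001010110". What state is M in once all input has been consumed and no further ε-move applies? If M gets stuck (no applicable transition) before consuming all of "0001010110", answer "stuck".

(q0, 0001010110, #) ⊢ (q1, 001010110, B#) ⊢ (q1, 01010110, #) ⊢ (q1, 1010110, X#) ⊢ (q3, 010110, #) ⊢ (q2, 010110, X#) ⊢ (q0, 10110, BX#) ⊢ (q1, 0110, BX#) ⊢ (q1, 110, X#) ⊢ (q3, 10, #) ⊢ (q2, 10, X#) ⊢ (q3, 0, X#) ⊢ (q3, ε, AX#)
All input consumed; M is in state q3.

q3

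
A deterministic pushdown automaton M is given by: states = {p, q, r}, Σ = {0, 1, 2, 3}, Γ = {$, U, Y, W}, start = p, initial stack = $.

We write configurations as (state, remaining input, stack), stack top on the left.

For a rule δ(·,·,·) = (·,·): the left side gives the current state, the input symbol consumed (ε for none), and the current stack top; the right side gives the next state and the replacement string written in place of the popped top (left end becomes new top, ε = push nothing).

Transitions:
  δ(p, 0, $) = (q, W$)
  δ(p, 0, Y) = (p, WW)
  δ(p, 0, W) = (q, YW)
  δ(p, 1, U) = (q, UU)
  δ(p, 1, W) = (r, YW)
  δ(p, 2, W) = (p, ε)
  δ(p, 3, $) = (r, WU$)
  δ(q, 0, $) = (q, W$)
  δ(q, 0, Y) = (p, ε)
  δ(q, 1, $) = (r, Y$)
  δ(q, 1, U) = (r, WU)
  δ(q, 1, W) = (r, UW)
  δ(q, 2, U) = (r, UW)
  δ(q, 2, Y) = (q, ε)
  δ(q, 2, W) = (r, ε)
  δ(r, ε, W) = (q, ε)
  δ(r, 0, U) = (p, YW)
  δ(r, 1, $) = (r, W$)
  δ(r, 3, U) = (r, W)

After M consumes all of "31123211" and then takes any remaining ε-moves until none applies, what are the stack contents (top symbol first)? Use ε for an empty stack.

(p, 31123211, $)
  read 3, top $: go to r, push WU$ → (r, 1123211, WU$)
  ε-move, top W: go to q, push ε → (q, 1123211, U$)
  read 1, top U: go to r, push WU → (r, 123211, WU$)
  ε-move, top W: go to q, push ε → (q, 123211, U$)
  read 1, top U: go to r, push WU → (r, 23211, WU$)
  ε-move, top W: go to q, push ε → (q, 23211, U$)
  read 2, top U: go to r, push UW → (r, 3211, UW$)
  read 3, top U: go to r, push W → (r, 211, WW$)
  ε-move, top W: go to q, push ε → (q, 211, W$)
  read 2, top W: go to r, push ε → (r, 11, $)
  read 1, top $: go to r, push W$ → (r, 1, W$)
  ε-move, top W: go to q, push ε → (q, 1, $)
  read 1, top $: go to r, push Y$ → (r, ε, Y$)
All input consumed in state r with stack Y$.

Y$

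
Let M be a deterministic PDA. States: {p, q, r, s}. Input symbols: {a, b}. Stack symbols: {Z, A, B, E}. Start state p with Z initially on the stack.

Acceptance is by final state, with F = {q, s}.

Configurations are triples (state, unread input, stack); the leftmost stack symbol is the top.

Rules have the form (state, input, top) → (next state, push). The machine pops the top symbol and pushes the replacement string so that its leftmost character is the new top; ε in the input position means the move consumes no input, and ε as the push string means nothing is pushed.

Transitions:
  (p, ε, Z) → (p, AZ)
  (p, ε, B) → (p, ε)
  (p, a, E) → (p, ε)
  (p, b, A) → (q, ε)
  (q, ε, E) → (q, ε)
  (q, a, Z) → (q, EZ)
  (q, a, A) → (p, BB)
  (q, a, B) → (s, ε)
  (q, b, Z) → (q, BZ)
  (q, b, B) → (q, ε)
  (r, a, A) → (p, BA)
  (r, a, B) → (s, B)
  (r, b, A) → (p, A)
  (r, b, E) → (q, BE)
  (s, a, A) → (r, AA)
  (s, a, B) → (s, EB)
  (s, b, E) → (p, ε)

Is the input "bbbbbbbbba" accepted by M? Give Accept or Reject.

Accept

(p, bbbbbbbbba, Z)
  ε-move, top Z: go to p, push AZ → (p, bbbbbbbbba, AZ)
  read b, top A: go to q, push ε → (q, bbbbbbbba, Z)
  read b, top Z: go to q, push BZ → (q, bbbbbbba, BZ)
  read b, top B: go to q, push ε → (q, bbbbbba, Z)
  read b, top Z: go to q, push BZ → (q, bbbbba, BZ)
  read b, top B: go to q, push ε → (q, bbbba, Z)
  read b, top Z: go to q, push BZ → (q, bbba, BZ)
  read b, top B: go to q, push ε → (q, bba, Z)
  read b, top Z: go to q, push BZ → (q, ba, BZ)
  read b, top B: go to q, push ε → (q, a, Z)
  read a, top Z: go to q, push EZ → (q, ε, EZ)
All input consumed; state q ∈ F.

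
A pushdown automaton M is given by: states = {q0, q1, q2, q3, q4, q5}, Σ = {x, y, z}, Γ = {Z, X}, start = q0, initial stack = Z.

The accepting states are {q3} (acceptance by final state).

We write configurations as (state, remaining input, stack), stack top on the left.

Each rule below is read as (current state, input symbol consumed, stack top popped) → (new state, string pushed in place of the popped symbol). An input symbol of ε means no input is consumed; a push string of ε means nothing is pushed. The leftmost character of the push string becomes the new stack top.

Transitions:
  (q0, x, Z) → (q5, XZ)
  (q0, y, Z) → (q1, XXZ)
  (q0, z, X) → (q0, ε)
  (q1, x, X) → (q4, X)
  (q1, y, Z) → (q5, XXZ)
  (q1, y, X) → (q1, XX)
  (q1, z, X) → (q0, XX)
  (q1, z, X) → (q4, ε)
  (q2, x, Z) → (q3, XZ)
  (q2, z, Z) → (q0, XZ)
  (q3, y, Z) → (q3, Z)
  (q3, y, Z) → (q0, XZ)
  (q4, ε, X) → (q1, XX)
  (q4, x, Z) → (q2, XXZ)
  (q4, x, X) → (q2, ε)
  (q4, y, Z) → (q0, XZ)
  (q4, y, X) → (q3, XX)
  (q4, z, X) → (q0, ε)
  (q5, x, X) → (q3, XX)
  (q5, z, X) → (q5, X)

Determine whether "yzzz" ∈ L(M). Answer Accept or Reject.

No computation consumes all input and reaches a final state.

Reject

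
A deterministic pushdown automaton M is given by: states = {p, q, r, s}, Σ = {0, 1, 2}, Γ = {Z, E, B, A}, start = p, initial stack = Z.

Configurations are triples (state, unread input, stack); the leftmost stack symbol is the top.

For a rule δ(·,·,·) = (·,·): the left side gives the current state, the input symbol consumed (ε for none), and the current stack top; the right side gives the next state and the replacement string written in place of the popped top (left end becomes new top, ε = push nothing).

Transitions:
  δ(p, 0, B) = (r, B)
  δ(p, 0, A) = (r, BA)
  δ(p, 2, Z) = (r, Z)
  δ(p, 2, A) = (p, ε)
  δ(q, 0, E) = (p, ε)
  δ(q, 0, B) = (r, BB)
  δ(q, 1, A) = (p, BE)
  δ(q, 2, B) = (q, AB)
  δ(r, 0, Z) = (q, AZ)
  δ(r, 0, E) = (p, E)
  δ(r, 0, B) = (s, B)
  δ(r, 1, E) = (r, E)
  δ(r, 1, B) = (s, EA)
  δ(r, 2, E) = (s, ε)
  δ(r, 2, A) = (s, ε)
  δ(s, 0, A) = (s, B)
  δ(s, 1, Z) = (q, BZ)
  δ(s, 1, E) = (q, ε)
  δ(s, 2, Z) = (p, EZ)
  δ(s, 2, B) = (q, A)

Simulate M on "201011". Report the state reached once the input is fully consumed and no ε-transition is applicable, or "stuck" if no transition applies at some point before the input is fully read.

(p, 201011, Z)
  read 2, top Z: go to r, push Z → (r, 01011, Z)
  read 0, top Z: go to q, push AZ → (q, 1011, AZ)
  read 1, top A: go to p, push BE → (p, 011, BEZ)
  read 0, top B: go to r, push B → (r, 11, BEZ)
  read 1, top B: go to s, push EA → (s, 1, EAEZ)
  read 1, top E: go to q, push ε → (q, ε, AEZ)
All input consumed; M is in state q.

q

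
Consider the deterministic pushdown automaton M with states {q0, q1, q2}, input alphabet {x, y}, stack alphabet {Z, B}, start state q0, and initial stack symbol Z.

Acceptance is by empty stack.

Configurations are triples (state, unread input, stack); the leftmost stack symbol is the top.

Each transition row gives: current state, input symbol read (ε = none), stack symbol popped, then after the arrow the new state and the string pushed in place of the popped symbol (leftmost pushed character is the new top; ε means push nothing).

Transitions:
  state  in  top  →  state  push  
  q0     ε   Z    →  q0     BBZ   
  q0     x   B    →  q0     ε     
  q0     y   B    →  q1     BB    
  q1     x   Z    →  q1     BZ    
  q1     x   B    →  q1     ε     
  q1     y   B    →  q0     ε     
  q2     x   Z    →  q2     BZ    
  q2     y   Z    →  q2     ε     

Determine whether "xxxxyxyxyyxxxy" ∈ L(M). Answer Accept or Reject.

(q0, xxxxyxyxyyxxxy, Z)
  ε-move, top Z: go to q0, push BBZ → (q0, xxxxyxyxyyxxxy, BBZ)
  read x, top B: go to q0, push ε → (q0, xxxyxyxyyxxxy, BZ)
  read x, top B: go to q0, push ε → (q0, xxyxyxyyxxxy, Z)
  ε-move, top Z: go to q0, push BBZ → (q0, xxyxyxyyxxxy, BBZ)
  read x, top B: go to q0, push ε → (q0, xyxyxyyxxxy, BZ)
  read x, top B: go to q0, push ε → (q0, yxyxyyxxxy, Z)
  ε-move, top Z: go to q0, push BBZ → (q0, yxyxyyxxxy, BBZ)
  read y, top B: go to q1, push BB → (q1, xyxyyxxxy, BBBZ)
  read x, top B: go to q1, push ε → (q1, yxyyxxxy, BBZ)
  read y, top B: go to q0, push ε → (q0, xyyxxxy, BZ)
  read x, top B: go to q0, push ε → (q0, yyxxxy, Z)
  ε-move, top Z: go to q0, push BBZ → (q0, yyxxxy, BBZ)
  read y, top B: go to q1, push BB → (q1, yxxxy, BBBZ)
  read y, top B: go to q0, push ε → (q0, xxxy, BBZ)
  read x, top B: go to q0, push ε → (q0, xxy, BZ)
  read x, top B: go to q0, push ε → (q0, xy, Z)
  ε-move, top Z: go to q0, push BBZ → (q0, xy, BBZ)
  read x, top B: go to q0, push ε → (q0, y, BZ)
  read y, top B: go to q1, push BB → (q1, ε, BBZ)
All input consumed; stack is BBZ, not empty, and no further ε-move applies.

Reject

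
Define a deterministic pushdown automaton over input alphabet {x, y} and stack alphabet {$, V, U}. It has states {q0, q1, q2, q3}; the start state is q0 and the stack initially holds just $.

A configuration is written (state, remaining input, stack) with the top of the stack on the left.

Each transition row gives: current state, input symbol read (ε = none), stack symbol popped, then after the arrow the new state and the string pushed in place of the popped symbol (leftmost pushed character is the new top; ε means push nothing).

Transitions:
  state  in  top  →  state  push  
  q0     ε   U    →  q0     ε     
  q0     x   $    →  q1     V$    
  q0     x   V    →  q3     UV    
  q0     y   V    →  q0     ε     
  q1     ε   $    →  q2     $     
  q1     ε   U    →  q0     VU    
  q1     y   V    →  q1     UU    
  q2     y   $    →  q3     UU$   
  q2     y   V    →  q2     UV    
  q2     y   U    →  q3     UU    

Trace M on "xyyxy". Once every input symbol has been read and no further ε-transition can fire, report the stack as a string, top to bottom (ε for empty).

(q0, xyyxy, $) ⊢ (q1, yyxy, V$) ⊢ (q1, yxy, UU$) ⊢ (q0, yxy, VUU$) ⊢ (q0, xy, UU$) ⊢ (q0, xy, U$) ⊢ (q0, xy, $) ⊢ (q1, y, V$) ⊢ (q1, ε, UU$) ⊢ (q0, ε, VUU$)
All input consumed in state q0 with stack VUU$.

VUU$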